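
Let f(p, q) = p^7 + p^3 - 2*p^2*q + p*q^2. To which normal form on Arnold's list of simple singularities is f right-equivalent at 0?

D_{8}

The Hessian of f at 0 is [[0, 0], [0, 0]] with rank 0, so corank 2. A Groebner basis of the Jacobian ideal J(f) in C{p,q} is {-p*q/7 + q^6 + q^2/7, p*q^2 - q^3, p^2 - p*q}; counting standard monomials gives mu = 8. Corank 2; j^3 = p*(p - q)^2 has shape L^2 M (L != M), so D-series; mu = 8 gives D_8.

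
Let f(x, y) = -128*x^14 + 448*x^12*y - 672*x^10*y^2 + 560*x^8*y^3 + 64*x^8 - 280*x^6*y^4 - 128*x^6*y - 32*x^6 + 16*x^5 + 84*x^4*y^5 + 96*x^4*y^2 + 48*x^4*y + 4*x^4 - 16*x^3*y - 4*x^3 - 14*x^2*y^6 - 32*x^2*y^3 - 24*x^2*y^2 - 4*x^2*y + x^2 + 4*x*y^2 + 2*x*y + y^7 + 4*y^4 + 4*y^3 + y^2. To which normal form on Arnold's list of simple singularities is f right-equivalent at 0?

A_{6}

The Hessian of f at 0 has rank 1. Corank 1: A-series; mu = 6 gives A_6.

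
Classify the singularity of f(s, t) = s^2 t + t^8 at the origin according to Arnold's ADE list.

The Hessian of f at 0 is [[0, 0], [0, 0]] with rank 0, so corank 2. A Groebner basis of the Jacobian ideal J(f) in C{s,t} is {s^2/8 + t^7, s^3, s*t}; counting standard monomials gives mu = 9. Corank 2; j^3 = s^2*t has shape L^2 M (L != M), so D-series; mu = 9 gives D_9.

D9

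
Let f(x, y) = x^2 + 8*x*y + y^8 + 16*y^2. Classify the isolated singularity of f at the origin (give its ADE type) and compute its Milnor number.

Type A7, Milnor number mu = 7.

The Hessian of f at 0 is [[2, 8], [8, 32]] with rank 1, so corank 1. A Groebner basis of the Jacobian ideal J(f) in C{x,y} is {y^7, x + 4*y}; counting standard monomials gives mu = 7. Corank 1: A-series; mu = 7 gives A_7.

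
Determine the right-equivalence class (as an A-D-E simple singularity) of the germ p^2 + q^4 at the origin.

The Hessian of f at 0 is [[2, 0], [0, 0]] with rank 1, so corank 1. A Groebner basis of the Jacobian ideal J(f) in C{p,q} is {q^3, p}; counting standard monomials gives mu = 3. Corank 1: A-series; mu = 3 gives A_3.

A_{3}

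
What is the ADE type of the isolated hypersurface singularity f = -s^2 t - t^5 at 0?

D6

The Hessian of f at 0 has rank 0. Corank 2; j^3 = -s^2*t has shape L^2 M (L != M), so D-series; mu = 6 gives D_6.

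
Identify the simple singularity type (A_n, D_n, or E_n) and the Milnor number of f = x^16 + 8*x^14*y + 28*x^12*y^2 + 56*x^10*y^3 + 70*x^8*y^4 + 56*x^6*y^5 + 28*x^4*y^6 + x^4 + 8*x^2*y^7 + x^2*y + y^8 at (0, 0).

The Hessian of f at 0 is [[0, 0], [0, 0]] with rank 0, so corank 2. A Groebner basis of the Jacobian ideal J(f) in C{x,y} is {x^2/8 + y^7, x^3, x*y}; counting standard monomials gives mu = 9. Corank 2; j^3 = x^2*y has shape L^2 M (L != M), so D-series; mu = 9 gives D_9.

Type D_9, Milnor number mu = 9.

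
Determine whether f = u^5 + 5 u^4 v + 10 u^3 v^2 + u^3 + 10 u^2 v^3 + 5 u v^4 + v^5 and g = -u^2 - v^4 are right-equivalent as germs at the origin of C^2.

No.

The Hessian of f at 0 is [[0, 0], [0, 0]] with rank 0, so corank 2. A Groebner basis of the Jacobian ideal J(f) in C{u,v} is {v^5, u*v^3 + v^4/4, u^2}; counting standard monomials gives mu = 8. Corank 2; j^3 = u^3 is a perfect cube, so E-series; the 5-jet and mu = 8 give E_8. The Hessian of g at 0 is [[-2, 0], [0, 0]] with rank 1, so corank 1. A Groebner basis of the Jacobian ideal J(g) in C{u,v} is {v^3, u}; counting standard monomials gives mu = 3. Corank 1: A-series; mu = 3 gives A_3. f is E_8 but g is A_3, hence not right-equivalent.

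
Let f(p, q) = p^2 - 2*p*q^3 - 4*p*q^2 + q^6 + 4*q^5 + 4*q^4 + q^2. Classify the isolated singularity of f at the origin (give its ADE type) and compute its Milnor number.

The Hessian of f at 0 has rank 2. Corank 0: nondegenerate Morse point, so A_1.

Type A_{1}, Milnor number mu = 1.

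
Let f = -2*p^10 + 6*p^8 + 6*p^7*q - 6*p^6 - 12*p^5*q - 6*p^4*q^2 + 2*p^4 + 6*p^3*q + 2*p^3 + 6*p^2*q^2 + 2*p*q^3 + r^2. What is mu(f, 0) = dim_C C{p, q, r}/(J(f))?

The Hessian of f at 0 is [[0, 0, 0], [0, 0, 0], [0, 0, 2]] with rank 1, so corank 2. A Groebner basis of the Jacobian ideal J(f) in C{p,q,r} is {3*p^2 + q^4 + q^3, p^3, p^2*q - p^2 - q^3/3, 2*p^2 + p*q^2 + 2*q^3/3, r}; counting standard monomials gives mu = 7. Corank 2; j^3 = 2*p^3 is a perfect cube, so E-series; the 4-jet and mu = 7 give E_7.

7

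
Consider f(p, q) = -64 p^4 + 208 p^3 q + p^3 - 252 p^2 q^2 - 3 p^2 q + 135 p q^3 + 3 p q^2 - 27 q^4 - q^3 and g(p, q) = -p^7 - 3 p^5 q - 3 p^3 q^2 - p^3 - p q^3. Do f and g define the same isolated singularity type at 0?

Yes.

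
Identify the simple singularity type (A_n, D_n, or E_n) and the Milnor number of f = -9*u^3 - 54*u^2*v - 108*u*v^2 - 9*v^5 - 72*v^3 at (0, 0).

Type E_{8}, Milnor number mu = 8.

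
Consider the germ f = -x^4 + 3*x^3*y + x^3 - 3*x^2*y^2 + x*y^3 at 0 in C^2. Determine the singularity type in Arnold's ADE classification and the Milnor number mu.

Type E_{7}, Milnor number mu = 7.

The Hessian of f at 0 has rank 0. Corank 2; j^3 = x^3 is a perfect cube, so E-series; the 4-jet and mu = 7 give E_7.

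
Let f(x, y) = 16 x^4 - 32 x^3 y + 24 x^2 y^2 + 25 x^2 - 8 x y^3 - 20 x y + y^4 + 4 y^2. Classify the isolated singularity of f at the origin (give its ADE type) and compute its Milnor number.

The Hessian of f at 0 has rank 1. Corank 1: A-series; mu = 3 gives A_3.

Type A3, Milnor number mu = 3.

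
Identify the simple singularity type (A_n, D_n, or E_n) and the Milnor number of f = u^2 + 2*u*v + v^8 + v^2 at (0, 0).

Type A7, Milnor number mu = 7.

The Hessian of f at 0 is [[2, 2], [2, 2]] with rank 1, so corank 1. A Groebner basis of the Jacobian ideal J(f) in C{u,v} is {v^7, u + v}; counting standard monomials gives mu = 7. Corank 1: A-series; mu = 7 gives A_7.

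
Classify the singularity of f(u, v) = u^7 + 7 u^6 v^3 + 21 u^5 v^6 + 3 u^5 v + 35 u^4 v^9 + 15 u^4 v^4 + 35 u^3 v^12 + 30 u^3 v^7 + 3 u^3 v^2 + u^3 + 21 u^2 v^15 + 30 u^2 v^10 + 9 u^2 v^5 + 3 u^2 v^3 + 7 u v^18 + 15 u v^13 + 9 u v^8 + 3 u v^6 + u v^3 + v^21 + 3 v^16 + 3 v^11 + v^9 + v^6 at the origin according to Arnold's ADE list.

E_7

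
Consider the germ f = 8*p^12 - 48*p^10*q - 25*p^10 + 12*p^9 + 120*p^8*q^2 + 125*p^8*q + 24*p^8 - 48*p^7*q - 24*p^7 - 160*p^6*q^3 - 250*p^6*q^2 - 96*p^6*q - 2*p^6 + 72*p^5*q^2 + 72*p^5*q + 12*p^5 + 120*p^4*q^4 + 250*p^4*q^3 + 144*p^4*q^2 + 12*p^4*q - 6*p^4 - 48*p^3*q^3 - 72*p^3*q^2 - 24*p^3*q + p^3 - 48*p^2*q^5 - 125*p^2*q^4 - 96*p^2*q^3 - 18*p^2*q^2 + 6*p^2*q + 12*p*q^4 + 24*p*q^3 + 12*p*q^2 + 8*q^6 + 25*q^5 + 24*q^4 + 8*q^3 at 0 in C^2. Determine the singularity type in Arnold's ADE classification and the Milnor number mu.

Type E_8, Milnor number mu = 8.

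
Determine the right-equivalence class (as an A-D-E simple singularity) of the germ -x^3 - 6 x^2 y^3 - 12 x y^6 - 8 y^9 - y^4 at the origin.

E_{6}

The Hessian of f at 0 is [[0, 0], [0, 0]] with rank 0, so corank 2. A Groebner basis of the Jacobian ideal J(f) in C{x,y} is {y^3, x^2}; counting standard monomials gives mu = 6. Corank 2; j^3 = -x^3 is a perfect cube, so E-series; the 4-jet and mu = 6 give E_6.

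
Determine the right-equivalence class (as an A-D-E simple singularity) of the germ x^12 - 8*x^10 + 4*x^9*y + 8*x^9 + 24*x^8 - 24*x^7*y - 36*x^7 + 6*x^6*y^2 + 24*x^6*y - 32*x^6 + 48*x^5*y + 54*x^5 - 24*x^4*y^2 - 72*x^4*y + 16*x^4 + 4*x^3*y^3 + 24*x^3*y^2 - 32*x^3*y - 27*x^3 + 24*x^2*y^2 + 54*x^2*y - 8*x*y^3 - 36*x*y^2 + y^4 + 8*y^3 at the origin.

E_{6}

The Hessian of f at 0 has rank 0. Corank 2; j^3 = -(3*x - 2*y)^3 is a perfect cube, so E-series; the 4-jet and mu = 6 give E_6.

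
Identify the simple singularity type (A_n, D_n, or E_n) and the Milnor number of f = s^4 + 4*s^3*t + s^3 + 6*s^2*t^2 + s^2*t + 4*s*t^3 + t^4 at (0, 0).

Type D_5, Milnor number mu = 5.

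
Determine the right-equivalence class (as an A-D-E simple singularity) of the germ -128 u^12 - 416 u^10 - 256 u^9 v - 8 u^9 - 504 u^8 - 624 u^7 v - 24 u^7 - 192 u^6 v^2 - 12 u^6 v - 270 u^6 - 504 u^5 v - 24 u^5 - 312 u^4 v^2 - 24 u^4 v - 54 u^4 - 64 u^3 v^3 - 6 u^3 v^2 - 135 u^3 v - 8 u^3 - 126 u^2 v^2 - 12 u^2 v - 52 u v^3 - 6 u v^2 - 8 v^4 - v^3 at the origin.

E7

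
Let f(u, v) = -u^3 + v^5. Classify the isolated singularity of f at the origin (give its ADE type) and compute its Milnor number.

The Hessian of f at 0 has rank 0. Corank 2; j^3 = -u^3 is a perfect cube, so E-series; the 5-jet and mu = 8 give E_8.

Type E_{8}, Milnor number mu = 8.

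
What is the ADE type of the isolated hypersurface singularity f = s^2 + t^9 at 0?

The Hessian of f at 0 has rank 1. Corank 1: A-series; mu = 8 gives A_8.

A_{8}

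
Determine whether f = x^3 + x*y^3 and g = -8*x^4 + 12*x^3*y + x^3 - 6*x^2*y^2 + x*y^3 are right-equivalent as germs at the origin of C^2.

Yes.

The Hessian of f at 0 is [[0, 0], [0, 0]] with rank 0, so corank 2. A Groebner basis of the Jacobian ideal J(f) in C{x,y} is {x^3, x*y^2, 3*x^2 + y^3}; counting standard monomials gives mu = 7. Corank 2; j^3 = x^3 is a perfect cube, so E-series; the 4-jet and mu = 7 give E_7. The Hessian of g at 0 is [[0, 0], [0, 0]] with rank 0, so corank 2. A Groebner basis of the Jacobian ideal J(g) in C{x,y} is {3*x^2/4 + y^4 + y^3/4, x^3, x^2*y - x^2/4 - y^3/12, -x^2 + x*y^2 - y^3/3}; counting standard monomials gives mu = 7. Corank 2; j^3 = x^3 is a perfect cube, so E-series; the 4-jet and mu = 7 give E_7. Both have type E_7, hence right-equivalent.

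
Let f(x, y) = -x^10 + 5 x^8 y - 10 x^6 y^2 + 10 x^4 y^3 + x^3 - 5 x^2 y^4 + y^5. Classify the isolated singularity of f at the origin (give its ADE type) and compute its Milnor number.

Type E_8, Milnor number mu = 8.

The Hessian of f at 0 is [[0, 0], [0, 0]] with rank 0, so corank 2. A Groebner basis of the Jacobian ideal J(f) in C{x,y} is {y^4, x^2}; counting standard monomials gives mu = 8. Corank 2; j^3 = x^3 is a perfect cube, so E-series; the 5-jet and mu = 8 give E_8.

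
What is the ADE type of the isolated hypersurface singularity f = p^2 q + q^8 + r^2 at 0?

The Hessian of f at 0 has rank 1. Corank 2; j^3 = p^2*q has shape L^2 M (L != M), so D-series; mu = 9 gives D_9.

D_{9}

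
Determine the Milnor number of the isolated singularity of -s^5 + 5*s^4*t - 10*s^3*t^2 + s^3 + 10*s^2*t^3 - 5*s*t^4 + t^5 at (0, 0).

8

The Hessian of f at 0 has rank 0. Corank 2; j^3 = s^3 is a perfect cube, so E-series; the 5-jet and mu = 8 give E_8.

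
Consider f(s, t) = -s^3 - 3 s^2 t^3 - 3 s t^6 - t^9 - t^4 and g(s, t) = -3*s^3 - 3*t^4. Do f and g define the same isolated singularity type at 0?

The Hessian of f at 0 is [[0, 0], [0, 0]] with rank 0, so corank 2. A Groebner basis of the Jacobian ideal J(f) in C{s,t} is {t^3, s^2}; counting standard monomials gives mu = 6. Corank 2; j^3 = -s^3 is a perfect cube, so E-series; the 4-jet and mu = 6 give E_6. The Hessian of g at 0 is [[0, 0], [0, 0]] with rank 0, so corank 2. A Groebner basis of the Jacobian ideal J(g) in C{s,t} is {t^3, s^2}; counting standard monomials gives mu = 6. Corank 2; j^3 = -3*s^3 is a perfect cube, so E-series; the 4-jet and mu = 6 give E_6. Both have type E_6, hence right-equivalent.

Yes.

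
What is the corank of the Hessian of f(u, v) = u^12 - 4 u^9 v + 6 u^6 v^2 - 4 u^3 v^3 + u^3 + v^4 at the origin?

2

The Hessian at 0 is [[0, 0], [0, 0]] of rank 0; hence corank 2.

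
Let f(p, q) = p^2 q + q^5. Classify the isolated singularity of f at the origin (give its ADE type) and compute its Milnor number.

The Hessian of f at 0 has rank 0. Corank 2; j^3 = p^2*q has shape L^2 M (L != M), so D-series; mu = 6 gives D_6.

Type D_6, Milnor number mu = 6.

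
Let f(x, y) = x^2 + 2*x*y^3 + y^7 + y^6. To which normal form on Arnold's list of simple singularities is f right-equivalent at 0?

A6

The Hessian of f at 0 has rank 1. Corank 1: A-series; mu = 6 gives A_6.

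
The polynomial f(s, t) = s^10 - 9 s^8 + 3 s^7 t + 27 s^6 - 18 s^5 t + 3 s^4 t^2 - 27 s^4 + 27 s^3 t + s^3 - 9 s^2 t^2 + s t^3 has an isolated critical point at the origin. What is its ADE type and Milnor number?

The Hessian of f at 0 has rank 0. Corank 2; j^3 = s^3 is a perfect cube, so E-series; the 4-jet and mu = 7 give E_7.

Type E_{7}, Milnor number mu = 7.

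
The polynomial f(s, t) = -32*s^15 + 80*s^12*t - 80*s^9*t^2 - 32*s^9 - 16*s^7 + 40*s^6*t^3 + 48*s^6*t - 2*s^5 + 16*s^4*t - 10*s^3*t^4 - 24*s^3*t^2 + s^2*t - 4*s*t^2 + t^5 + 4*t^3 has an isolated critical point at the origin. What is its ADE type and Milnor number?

The Hessian of f at 0 is [[0, 0], [0, 0]] with rank 0, so corank 2. A Groebner basis of the Jacobian ideal J(f) in C{s,t} is {s*t/32 + t^4 - t^2/16, s*t^2 - 2*t^3, s^2 - 133*s*t/32 + 69*t^2/16}; counting standard monomials gives mu = 6. Corank 2; j^3 = t*(s - 2*t)^2 has shape L^2 M (L != M), so D-series; mu = 6 gives D_6.

Type D_6, Milnor number mu = 6.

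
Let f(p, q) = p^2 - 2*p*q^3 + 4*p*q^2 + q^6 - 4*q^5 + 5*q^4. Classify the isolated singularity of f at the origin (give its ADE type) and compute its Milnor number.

The Hessian of f at 0 has rank 1. Corank 1: A-series; mu = 3 gives A_3.

Type A3, Milnor number mu = 3.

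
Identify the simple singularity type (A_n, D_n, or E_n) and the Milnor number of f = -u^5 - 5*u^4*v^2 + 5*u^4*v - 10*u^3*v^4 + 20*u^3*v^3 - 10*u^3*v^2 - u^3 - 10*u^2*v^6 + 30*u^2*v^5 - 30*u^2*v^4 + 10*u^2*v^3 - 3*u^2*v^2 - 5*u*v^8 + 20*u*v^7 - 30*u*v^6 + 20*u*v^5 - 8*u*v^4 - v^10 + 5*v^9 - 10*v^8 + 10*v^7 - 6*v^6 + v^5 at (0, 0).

Type E8, Milnor number mu = 8.

The Hessian of f at 0 has rank 0. Corank 2; j^3 = -u^3 is a perfect cube, so E-series; the 5-jet and mu = 8 give E_8.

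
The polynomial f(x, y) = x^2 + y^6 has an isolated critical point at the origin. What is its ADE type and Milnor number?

Type A_5, Milnor number mu = 5.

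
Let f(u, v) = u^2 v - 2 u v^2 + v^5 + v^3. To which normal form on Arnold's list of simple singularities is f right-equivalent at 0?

D_{6}

The Hessian of f at 0 has rank 0. Corank 2; j^3 = v*(u - v)^2 has shape L^2 M (L != M), so D-series; mu = 6 gives D_6.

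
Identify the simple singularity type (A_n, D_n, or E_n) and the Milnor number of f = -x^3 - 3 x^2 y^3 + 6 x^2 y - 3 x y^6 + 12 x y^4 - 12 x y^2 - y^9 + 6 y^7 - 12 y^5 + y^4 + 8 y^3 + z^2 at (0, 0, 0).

The Hessian of f at 0 is [[0, 0, 0], [0, 0, 0], [0, 0, 2]] with rank 1, so corank 2. A Groebner basis of the Jacobian ideal J(f) in C{x,y,z} is {y^3, x^2 - 4*x*y + 4*y^2, z}; counting standard monomials gives mu = 6. Corank 2; j^3 = -(x - 2*y)^3 is a perfect cube, so E-series; the 4-jet and mu = 6 give E_6.

Type E6, Milnor number mu = 6.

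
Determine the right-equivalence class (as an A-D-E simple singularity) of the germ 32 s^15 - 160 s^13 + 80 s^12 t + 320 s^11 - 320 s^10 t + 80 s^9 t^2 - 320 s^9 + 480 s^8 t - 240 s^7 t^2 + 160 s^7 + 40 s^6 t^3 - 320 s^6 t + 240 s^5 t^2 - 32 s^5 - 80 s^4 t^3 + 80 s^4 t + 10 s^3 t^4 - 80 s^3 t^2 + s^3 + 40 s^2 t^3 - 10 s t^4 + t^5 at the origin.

E_8

The Hessian of f at 0 has rank 0. Corank 2; j^3 = s^3 is a perfect cube, so E-series; the 5-jet and mu = 8 give E_8.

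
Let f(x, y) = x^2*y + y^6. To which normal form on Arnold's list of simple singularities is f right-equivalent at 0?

D7

The Hessian of f at 0 is [[0, 0], [0, 0]] with rank 0, so corank 2. A Groebner basis of the Jacobian ideal J(f) in C{x,y} is {x^2/6 + y^5, x^3, x*y}; counting standard monomials gives mu = 7. Corank 2; j^3 = x^2*y has shape L^2 M (L != M), so D-series; mu = 7 gives D_7.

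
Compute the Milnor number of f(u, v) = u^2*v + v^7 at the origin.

The Hessian of f at 0 has rank 0. Corank 2; j^3 = u^2*v has shape L^2 M (L != M), so D-series; mu = 8 gives D_8.

8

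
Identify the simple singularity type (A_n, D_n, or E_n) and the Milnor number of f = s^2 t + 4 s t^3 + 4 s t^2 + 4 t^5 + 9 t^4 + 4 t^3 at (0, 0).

The Hessian of f at 0 has rank 0. Corank 2; j^3 = t*(s + 2*t)^2 has shape L^2 M (L != M), so D-series; mu = 5 gives D_5.

Type D_{5}, Milnor number mu = 5.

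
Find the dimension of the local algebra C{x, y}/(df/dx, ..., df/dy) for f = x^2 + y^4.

3

The Hessian of f at 0 has rank 1. Corank 1: A-series; mu = 3 gives A_3.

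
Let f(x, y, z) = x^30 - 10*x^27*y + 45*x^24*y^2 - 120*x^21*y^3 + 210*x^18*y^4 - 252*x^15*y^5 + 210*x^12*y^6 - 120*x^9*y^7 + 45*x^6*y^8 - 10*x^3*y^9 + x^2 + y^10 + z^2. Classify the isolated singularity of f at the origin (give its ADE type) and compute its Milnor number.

Type A9, Milnor number mu = 9.

The Hessian of f at 0 has rank 2. Corank 1: A-series; mu = 9 gives A_9.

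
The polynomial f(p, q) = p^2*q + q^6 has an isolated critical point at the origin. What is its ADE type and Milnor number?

Type D_7, Milnor number mu = 7.

The Hessian of f at 0 is [[0, 0], [0, 0]] with rank 0, so corank 2. A Groebner basis of the Jacobian ideal J(f) in C{p,q} is {p^2/6 + q^5, p^3, p*q}; counting standard monomials gives mu = 7. Corank 2; j^3 = p^2*q has shape L^2 M (L != M), so D-series; mu = 7 gives D_7.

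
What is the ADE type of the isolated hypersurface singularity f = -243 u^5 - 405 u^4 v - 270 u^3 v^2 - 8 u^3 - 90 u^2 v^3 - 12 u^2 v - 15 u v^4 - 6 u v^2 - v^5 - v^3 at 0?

The Hessian of f at 0 has rank 0. Corank 2; j^3 = -(2*u + v)^3 is a perfect cube, so E-series; the 5-jet and mu = 8 give E_8.

E_8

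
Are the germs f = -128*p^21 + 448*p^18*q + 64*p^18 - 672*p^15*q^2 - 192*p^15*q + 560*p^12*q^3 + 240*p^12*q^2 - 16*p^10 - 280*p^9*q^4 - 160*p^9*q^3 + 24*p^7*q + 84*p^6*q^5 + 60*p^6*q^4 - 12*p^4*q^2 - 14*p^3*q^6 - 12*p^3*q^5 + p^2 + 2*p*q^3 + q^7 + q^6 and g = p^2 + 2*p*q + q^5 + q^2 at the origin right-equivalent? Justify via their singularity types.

No.

The Hessian of f at 0 has rank 1. Corank 1: A-series; mu = 6 gives A_6. The Hessian of g at 0 has rank 1. Corank 1: A-series; mu = 4 gives A_4. f is A_6 but g is A_4, hence not right-equivalent.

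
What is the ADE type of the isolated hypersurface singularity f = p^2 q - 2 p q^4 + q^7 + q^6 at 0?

D7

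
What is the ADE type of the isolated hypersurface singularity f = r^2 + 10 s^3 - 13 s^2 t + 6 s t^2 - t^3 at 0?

The Hessian of f at 0 is [[0, 0, 0], [0, 0, 0], [0, 0, 2]] with rank 1, so corank 2. A Groebner basis of the Jacobian ideal J(f) in C{s,t,r} is {t^3, s^2 - 3*t^2/11, s*t - 6*t^2/11, r}; counting standard monomials gives mu = 4. Corank 2; j^3 = (2*s - t)*(5*s^2 - 4*s*t + t^2) splits into three distinct lines over C (the quadratic factor has nonzero discriminant), so D_4.

D_{4}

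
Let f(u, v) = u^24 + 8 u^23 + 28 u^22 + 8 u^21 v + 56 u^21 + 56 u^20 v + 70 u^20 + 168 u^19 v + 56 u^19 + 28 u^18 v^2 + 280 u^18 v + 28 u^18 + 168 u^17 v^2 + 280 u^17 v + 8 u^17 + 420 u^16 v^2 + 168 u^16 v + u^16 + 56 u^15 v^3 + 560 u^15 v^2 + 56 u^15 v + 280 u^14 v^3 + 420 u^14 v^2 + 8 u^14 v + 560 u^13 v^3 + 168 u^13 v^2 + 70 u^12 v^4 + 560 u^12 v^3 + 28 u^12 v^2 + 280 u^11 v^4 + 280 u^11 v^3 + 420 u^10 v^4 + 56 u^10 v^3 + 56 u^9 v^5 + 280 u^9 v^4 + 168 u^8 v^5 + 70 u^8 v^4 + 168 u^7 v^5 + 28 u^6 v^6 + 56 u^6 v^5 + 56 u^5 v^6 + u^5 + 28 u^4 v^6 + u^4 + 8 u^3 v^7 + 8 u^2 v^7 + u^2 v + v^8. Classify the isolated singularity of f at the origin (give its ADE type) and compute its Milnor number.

Type D_{9}, Milnor number mu = 9.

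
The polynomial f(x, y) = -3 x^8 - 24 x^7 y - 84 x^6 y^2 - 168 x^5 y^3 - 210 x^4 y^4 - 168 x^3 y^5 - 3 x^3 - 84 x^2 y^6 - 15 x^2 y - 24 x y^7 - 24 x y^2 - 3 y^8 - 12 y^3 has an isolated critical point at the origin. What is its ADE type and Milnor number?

The Hessian of f at 0 has rank 0. Corank 2; j^3 = -3*(x + y)*(x + 2*y)^2 has shape L^2 M (L != M), so D-series; mu = 9 gives D_9.

Type D9, Milnor number mu = 9.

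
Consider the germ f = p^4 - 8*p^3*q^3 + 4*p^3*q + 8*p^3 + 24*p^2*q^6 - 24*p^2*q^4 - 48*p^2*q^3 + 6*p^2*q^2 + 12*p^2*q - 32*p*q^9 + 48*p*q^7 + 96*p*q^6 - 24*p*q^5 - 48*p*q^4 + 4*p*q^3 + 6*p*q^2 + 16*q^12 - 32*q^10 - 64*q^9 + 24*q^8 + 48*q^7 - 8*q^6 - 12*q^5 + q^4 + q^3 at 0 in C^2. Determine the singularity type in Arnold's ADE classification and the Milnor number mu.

Type E_{6}, Milnor number mu = 6.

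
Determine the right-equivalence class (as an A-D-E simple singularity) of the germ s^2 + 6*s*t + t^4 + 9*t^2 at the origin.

The Hessian of f at 0 is [[2, 6], [6, 18]] with rank 1, so corank 1. A Groebner basis of the Jacobian ideal J(f) in C{s,t} is {t^3, s + 3*t}; counting standard monomials gives mu = 3. Corank 1: A-series; mu = 3 gives A_3.

A3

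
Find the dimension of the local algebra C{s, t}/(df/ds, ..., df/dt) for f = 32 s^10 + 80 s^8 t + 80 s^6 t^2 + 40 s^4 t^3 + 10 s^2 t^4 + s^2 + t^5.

4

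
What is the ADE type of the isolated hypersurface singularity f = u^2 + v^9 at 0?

A_8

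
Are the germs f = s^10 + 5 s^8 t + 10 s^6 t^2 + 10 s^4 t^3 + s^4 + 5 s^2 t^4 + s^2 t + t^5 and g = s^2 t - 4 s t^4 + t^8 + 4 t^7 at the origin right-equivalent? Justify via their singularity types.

No.

The Hessian of f at 0 has rank 0. Corank 2; j^3 = s^2*t has shape L^2 M (L != M), so D-series; mu = 6 gives D_6. The Hessian of g at 0 has rank 0. Corank 2; j^3 = s^2*t has shape L^2 M (L != M), so D-series; mu = 9 gives D_9. f is D_6 but g is D_9, hence not right-equivalent.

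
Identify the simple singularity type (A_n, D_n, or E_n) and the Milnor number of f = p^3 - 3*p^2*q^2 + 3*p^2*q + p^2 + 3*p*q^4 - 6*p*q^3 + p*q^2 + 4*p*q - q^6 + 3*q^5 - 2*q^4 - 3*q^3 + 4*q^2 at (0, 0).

Type A_2, Milnor number mu = 2.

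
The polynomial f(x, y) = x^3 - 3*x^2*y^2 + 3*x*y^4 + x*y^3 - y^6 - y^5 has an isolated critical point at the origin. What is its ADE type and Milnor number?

Type E7, Milnor number mu = 7.

The Hessian of f at 0 has rank 0. Corank 2; j^3 = x^3 is a perfect cube, so E-series; the 4-jet and mu = 7 give E_7.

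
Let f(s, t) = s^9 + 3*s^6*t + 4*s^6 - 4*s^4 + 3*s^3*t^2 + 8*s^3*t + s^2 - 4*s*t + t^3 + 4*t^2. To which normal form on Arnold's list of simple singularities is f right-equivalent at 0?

A_{2}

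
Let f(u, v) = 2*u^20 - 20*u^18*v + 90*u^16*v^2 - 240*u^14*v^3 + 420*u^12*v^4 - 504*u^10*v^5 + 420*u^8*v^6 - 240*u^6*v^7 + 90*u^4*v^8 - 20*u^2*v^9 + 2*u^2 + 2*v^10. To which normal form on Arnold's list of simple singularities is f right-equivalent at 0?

The Hessian of f at 0 is [[4, 0], [0, 0]] with rank 1, so corank 1. A Groebner basis of the Jacobian ideal J(f) in C{u,v} is {v^9, u}; counting standard monomials gives mu = 9. Corank 1: A-series; mu = 9 gives A_9.

A_{9}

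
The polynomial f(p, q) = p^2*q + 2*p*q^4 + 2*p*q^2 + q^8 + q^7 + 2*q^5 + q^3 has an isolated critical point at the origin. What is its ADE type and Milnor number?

The Hessian of f at 0 is [[0, 0], [0, 0]] with rank 0, so corank 2. A Groebner basis of the Jacobian ideal J(f) in C{p,q} is {p^2*q^2 - 16*p^2*q - 2*p^2 - 32*p*q^2 - 3*p*q - 16*q^3 - q^2, 8*p^2*q + p^2 + p*q^3 + 16*p*q^2 + p*q + 8*q^3, p*q + q^4 + q^2, p^3 + 3*p^2*q + 3*p*q^2 + q^3}; counting standard monomials gives mu = 9. Corank 2; j^3 = q*(p + q)^2 has shape L^2 M (L != M), so D-series; mu = 9 gives D_9.

Type D_9, Milnor number mu = 9.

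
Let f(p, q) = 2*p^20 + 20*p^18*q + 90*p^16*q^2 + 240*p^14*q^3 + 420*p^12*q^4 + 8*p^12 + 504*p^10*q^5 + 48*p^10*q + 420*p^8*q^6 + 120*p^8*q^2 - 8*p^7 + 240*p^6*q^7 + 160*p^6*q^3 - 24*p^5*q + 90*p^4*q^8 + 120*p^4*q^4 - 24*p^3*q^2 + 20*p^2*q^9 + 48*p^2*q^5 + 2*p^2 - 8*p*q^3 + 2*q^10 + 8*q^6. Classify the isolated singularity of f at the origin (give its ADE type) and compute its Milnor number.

The Hessian of f at 0 has rank 1. Corank 1: A-series; mu = 9 gives A_9.

Type A_{9}, Milnor number mu = 9.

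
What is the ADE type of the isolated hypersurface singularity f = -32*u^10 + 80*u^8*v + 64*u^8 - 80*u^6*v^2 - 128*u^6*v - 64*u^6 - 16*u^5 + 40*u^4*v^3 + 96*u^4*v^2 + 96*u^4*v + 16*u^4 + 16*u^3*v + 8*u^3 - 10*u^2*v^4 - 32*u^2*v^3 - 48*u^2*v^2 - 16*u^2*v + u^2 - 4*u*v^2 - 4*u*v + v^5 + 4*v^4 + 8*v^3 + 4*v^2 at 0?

A_4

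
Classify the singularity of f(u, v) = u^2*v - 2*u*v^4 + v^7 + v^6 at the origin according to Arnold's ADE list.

The Hessian of f at 0 is [[0, 0], [0, 0]] with rank 0, so corank 2. A Groebner basis of the Jacobian ideal J(f) in C{u,v} is {-u*v + v^4, u^3, u^2*v, u^2/6 + u*v^2}; counting standard monomials gives mu = 7. Corank 2; j^3 = u^2*v has shape L^2 M (L != M), so D-series; mu = 7 gives D_7.

D_{7}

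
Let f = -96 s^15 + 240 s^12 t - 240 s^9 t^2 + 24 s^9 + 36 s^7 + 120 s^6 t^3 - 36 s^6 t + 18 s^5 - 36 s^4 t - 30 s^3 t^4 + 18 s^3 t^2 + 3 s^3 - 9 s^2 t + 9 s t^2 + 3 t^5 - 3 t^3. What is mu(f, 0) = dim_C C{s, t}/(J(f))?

8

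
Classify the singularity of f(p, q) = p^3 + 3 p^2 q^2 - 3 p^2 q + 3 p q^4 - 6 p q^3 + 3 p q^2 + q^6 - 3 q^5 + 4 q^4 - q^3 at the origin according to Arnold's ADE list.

The Hessian of f at 0 has rank 0. Corank 2; j^3 = (p - q)^3 is a perfect cube, so E-series; the 4-jet and mu = 6 give E_6.

E_6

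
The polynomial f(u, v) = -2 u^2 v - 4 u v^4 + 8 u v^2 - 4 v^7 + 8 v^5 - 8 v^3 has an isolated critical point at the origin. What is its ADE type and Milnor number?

The Hessian of f at 0 is [[0, 0], [0, 0]] with rank 0, so corank 2. A Groebner basis of the Jacobian ideal J(f) in C{u,v} is {-u^2/6 + u*v^3 + 8*u*v/3 - 14*v^2/3, u*v + v^4 - 2*v^2, u^3 - 12*u*v^2 + 16*v^3, u^2*v - 4*u*v^2 + 4*v^3}; counting standard monomials gives mu = 8. Corank 2; j^3 = -2*v*(u - 2*v)^2 has shape L^2 M (L != M), so D-series; mu = 8 gives D_8.

Type D_{8}, Milnor number mu = 8.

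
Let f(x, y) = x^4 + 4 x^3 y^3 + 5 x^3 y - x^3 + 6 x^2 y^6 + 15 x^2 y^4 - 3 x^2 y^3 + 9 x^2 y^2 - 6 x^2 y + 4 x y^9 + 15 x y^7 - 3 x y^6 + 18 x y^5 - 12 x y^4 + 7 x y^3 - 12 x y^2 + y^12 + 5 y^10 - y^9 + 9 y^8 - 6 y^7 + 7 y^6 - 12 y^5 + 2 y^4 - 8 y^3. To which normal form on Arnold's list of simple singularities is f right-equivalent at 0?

The Hessian of f at 0 has rank 0. Corank 2; j^3 = -(x + 2*y)^3 is a perfect cube, so E-series; the 4-jet and mu = 7 give E_7.

E7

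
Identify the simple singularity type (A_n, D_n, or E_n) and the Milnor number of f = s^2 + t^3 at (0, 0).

Type A2, Milnor number mu = 2.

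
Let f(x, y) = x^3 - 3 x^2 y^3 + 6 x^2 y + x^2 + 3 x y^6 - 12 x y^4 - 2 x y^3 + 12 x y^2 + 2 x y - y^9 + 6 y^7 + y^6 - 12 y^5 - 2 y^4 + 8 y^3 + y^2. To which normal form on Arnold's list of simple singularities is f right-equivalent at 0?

A_2

The Hessian of f at 0 has rank 1. Corank 1: A-series; mu = 2 gives A_2.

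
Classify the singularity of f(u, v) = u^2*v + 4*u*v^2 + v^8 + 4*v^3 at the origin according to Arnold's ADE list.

D_{9}

The Hessian of f at 0 has rank 0. Corank 2; j^3 = v*(u + 2*v)^2 has shape L^2 M (L != M), so D-series; mu = 9 gives D_9.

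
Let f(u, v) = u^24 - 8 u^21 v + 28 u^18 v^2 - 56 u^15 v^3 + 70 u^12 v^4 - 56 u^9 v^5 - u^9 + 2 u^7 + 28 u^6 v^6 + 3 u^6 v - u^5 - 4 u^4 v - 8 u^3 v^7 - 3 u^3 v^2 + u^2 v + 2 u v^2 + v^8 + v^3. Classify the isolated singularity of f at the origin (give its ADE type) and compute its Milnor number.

Type D_9, Milnor number mu = 9.

The Hessian of f at 0 has rank 0. Corank 2; j^3 = v*(u + v)^2 has shape L^2 M (L != M), so D-series; mu = 9 gives D_9.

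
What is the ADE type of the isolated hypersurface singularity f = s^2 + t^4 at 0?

A3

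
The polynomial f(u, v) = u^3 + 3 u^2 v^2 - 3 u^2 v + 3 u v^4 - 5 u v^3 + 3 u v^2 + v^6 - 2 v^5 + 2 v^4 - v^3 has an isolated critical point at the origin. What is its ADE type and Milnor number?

Type E_7, Milnor number mu = 7.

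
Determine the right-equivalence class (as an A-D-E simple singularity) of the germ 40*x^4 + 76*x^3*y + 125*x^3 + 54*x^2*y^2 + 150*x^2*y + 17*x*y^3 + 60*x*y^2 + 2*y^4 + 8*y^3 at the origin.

E_{7}

The Hessian of f at 0 is [[0, 0], [0, 0]] with rank 0, so corank 2. A Groebner basis of the Jacobian ideal J(f) in C{x,y} is {1171875*x^2/4 + 234375*x*y + y^4 + 125*y^3/4 + 46875*y^2, x^3 + 675*x^2/2 + 270*x*y + y^3/10 + 54*y^2, x^2*y - 2125*x^2/4 - 425*x*y - 13*y^3/60 - 85*y^2, 625*x^2 + x*y^2 + 500*x*y + 7*y^3/15 + 100*y^2}; counting standard monomials gives mu = 7. Corank 2; j^3 = (5*x + 2*y)^3 is a perfect cube, so E-series; the 4-jet and mu = 7 give E_7.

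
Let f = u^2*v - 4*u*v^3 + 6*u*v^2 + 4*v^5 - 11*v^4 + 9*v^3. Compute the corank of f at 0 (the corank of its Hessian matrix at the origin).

2

Hessian at 0 has rank 0.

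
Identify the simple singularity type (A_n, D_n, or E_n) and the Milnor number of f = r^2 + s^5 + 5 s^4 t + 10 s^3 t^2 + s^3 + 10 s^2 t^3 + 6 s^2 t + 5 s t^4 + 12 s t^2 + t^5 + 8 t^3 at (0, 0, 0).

The Hessian of f at 0 has rank 1. Corank 2; j^3 = (s + 2*t)^3 is a perfect cube, so E-series; the 5-jet and mu = 8 give E_8.

Type E_{8}, Milnor number mu = 8.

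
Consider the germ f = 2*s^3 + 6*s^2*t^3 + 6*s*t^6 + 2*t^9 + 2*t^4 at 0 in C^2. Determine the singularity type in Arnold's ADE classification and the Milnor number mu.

Type E_6, Milnor number mu = 6.

The Hessian of f at 0 has rank 0. Corank 2; j^3 = 2*s^3 is a perfect cube, so E-series; the 4-jet and mu = 6 give E_6.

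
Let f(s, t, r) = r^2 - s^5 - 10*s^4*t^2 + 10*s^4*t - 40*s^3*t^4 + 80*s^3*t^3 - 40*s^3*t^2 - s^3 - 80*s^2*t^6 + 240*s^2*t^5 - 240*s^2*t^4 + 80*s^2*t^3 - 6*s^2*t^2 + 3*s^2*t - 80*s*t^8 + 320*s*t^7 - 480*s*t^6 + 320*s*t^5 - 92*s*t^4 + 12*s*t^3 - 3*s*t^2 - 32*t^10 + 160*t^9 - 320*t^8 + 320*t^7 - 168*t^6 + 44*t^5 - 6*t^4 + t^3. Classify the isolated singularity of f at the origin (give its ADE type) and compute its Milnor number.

Type E_8, Milnor number mu = 8.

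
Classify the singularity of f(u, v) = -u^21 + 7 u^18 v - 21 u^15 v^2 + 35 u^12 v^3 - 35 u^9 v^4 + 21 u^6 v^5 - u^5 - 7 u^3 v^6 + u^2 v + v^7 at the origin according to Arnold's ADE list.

D_{8}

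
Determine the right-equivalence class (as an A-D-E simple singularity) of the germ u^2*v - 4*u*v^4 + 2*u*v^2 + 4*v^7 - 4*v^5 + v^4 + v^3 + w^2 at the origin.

The Hessian of f at 0 is [[0, 0, 0], [0, 0, 0], [0, 0, 2]] with rank 1, so corank 2. A Groebner basis of the Jacobian ideal J(f) in C{u,v,w} is {u^3 - u^2/4 + v^2/4, u^2/4 + v^3 - v^2/4, u*v + v^2, w}; counting standard monomials gives mu = 5. Corank 2; j^3 = v*(u + v)^2 has shape L^2 M (L != M), so D-series; mu = 5 gives D_5.

D5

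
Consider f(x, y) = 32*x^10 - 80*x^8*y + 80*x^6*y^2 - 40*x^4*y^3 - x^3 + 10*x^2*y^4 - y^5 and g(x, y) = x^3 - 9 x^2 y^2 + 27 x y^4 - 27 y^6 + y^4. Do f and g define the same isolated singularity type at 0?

The Hessian of f at 0 is [[0, 0], [0, 0]] with rank 0, so corank 2. A Groebner basis of the Jacobian ideal J(f) in C{x,y} is {y^4, x^2}; counting standard monomials gives mu = 8. Corank 2; j^3 = -x^3 is a perfect cube, so E-series; the 5-jet and mu = 8 give E_8. The Hessian of g at 0 is [[0, 0], [0, 0]] with rank 0, so corank 2. A Groebner basis of the Jacobian ideal J(g) in C{x,y} is {x^3, x^2*y, -x^2/6 + x*y^2, y^3}; counting standard monomials gives mu = 6. Corank 2; j^3 = x^3 is a perfect cube, so E-series; the 4-jet and mu = 6 give E_6. f is E_8 but g is E_6, hence not right-equivalent.

No.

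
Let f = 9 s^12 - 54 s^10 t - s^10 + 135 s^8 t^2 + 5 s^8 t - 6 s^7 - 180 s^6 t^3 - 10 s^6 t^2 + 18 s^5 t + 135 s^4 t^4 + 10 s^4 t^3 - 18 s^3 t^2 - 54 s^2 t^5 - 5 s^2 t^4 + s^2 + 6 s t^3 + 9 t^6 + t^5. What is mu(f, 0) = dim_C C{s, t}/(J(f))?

4

The Hessian of f at 0 is [[2, 0], [0, 0]] with rank 1, so corank 1. A Groebner basis of the Jacobian ideal J(f) in C{s,t} is {s/3 + t^3, s^2, s*t}; counting standard monomials gives mu = 4. Corank 1: A-series; mu = 4 gives A_4.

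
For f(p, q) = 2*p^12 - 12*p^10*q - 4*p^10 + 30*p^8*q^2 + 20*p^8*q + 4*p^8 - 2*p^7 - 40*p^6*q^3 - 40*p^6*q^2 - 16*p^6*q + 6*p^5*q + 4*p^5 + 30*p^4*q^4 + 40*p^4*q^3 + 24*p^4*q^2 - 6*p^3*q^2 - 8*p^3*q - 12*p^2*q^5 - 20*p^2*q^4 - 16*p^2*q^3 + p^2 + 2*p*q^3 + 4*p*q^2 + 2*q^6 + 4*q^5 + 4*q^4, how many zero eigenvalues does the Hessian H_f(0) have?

1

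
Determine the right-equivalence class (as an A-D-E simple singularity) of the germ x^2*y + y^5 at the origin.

The Hessian of f at 0 has rank 0. Corank 2; j^3 = x^2*y has shape L^2 M (L != M), so D-series; mu = 6 gives D_6.

D_{6}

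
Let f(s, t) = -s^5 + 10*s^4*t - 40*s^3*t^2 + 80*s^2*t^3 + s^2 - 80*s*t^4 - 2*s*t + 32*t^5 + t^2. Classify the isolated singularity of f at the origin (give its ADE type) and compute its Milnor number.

Type A4, Milnor number mu = 4.

The Hessian of f at 0 has rank 1. Corank 1: A-series; mu = 4 gives A_4.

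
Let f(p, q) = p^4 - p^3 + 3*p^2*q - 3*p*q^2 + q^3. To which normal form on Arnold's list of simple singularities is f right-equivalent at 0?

The Hessian of f at 0 has rank 0. Corank 2; j^3 = -(p - q)^3 is a perfect cube, so E-series; the 4-jet and mu = 6 give E_6.

E_{6}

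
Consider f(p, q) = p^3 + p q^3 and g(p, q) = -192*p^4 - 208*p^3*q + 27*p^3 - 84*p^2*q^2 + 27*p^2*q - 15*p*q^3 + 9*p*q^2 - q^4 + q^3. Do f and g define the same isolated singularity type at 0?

Yes.

The Hessian of f at 0 has rank 0. Corank 2; j^3 = p^3 is a perfect cube, so E-series; the 4-jet and mu = 7 give E_7. The Hessian of g at 0 has rank 0. Corank 2; j^3 = (3*p + q)^3 is a perfect cube, so E-series; the 4-jet and mu = 7 give E_7. Both have type E_7, hence right-equivalent.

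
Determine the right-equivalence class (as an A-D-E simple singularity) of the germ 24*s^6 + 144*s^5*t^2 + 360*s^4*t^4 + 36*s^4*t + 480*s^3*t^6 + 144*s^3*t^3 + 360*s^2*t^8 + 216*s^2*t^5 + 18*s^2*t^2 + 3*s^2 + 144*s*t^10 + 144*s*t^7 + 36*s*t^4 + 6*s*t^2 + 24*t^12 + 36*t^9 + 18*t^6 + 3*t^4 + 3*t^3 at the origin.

The Hessian of f at 0 has rank 1. Corank 1: A-series; mu = 2 gives A_2.

A_2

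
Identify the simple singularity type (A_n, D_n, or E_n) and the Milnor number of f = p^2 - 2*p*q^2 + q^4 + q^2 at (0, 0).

Type A_{1}, Milnor number mu = 1.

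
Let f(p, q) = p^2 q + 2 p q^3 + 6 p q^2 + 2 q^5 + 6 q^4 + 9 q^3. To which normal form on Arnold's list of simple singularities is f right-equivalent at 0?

D_6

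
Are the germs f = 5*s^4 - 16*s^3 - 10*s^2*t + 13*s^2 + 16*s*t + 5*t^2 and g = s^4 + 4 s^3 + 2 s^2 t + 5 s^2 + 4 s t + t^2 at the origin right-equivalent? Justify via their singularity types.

The Hessian of f at 0 has rank 2. Corank 0: nondegenerate Morse point, so A_1. The Hessian of g at 0 has rank 2. Corank 0: nondegenerate Morse point, so A_1. Both have type A_1, hence right-equivalent.

Yes.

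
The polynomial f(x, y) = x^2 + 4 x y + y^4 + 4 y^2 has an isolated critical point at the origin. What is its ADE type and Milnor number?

The Hessian of f at 0 has rank 1. Corank 1: A-series; mu = 3 gives A_3.

Type A_{3}, Milnor number mu = 3.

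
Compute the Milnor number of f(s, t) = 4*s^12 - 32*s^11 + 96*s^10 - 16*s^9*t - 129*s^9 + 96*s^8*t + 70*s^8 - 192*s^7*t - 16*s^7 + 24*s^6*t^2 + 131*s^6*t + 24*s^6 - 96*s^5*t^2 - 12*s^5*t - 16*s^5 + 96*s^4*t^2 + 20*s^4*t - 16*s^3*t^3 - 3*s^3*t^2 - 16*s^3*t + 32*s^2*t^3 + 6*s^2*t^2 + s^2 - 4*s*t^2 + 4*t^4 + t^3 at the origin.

2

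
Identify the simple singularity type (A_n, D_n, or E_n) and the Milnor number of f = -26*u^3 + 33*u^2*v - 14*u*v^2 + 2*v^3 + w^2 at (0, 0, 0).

The Hessian of f at 0 has rank 1. Corank 2; j^3 = -(2*u - v)*(13*u^2 - 10*u*v + 2*v^2) splits into three distinct lines over C (the quadratic factor has nonzero discriminant), so D_4.

Type D_4, Milnor number mu = 4.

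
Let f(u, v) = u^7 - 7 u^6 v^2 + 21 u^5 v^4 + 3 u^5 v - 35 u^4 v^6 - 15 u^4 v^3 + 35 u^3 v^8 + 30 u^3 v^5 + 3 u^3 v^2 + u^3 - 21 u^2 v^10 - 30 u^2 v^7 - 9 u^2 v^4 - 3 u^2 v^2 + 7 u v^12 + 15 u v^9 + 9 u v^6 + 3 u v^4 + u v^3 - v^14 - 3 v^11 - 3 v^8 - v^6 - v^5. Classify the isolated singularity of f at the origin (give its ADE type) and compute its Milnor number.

Type E_{7}, Milnor number mu = 7.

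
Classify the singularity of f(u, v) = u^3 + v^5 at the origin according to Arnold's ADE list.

E_{8}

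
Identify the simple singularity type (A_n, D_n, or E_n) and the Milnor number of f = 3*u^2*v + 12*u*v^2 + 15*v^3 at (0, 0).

The Hessian of f at 0 has rank 0. Corank 2; j^3 = 3*v*(u^2 + 4*u*v + 5*v^2) splits into three distinct lines over C (the quadratic factor has nonzero discriminant), so D_4.

Type D4, Milnor number mu = 4.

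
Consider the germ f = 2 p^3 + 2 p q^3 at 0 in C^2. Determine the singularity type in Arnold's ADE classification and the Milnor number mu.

The Hessian of f at 0 is [[0, 0], [0, 0]] with rank 0, so corank 2. A Groebner basis of the Jacobian ideal J(f) in C{p,q} is {p^3, p*q^2, 3*p^2 + q^3}; counting standard monomials gives mu = 7. Corank 2; j^3 = 2*p^3 is a perfect cube, so E-series; the 4-jet and mu = 7 give E_7.

Type E_{7}, Milnor number mu = 7.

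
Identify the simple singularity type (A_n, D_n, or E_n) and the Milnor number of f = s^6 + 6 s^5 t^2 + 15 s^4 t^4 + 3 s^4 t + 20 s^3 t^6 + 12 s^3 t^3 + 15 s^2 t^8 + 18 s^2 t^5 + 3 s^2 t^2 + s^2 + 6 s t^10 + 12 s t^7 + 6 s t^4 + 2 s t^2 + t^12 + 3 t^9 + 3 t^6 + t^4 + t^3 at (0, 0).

Type A2, Milnor number mu = 2.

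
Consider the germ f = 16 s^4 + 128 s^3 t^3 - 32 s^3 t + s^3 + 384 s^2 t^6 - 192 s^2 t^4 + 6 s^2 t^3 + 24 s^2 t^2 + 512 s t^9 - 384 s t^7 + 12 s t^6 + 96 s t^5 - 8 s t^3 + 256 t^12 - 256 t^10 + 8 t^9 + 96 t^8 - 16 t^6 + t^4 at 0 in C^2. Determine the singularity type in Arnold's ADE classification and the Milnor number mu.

Type E_6, Milnor number mu = 6.

The Hessian of f at 0 has rank 0. Corank 2; j^3 = s^3 is a perfect cube, so E-series; the 4-jet and mu = 6 give E_6.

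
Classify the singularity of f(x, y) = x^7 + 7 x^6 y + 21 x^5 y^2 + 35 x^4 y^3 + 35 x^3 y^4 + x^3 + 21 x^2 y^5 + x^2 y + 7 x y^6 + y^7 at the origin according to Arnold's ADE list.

The Hessian of f at 0 has rank 0. Corank 2; j^3 = x^2*(x + y) has shape L^2 M (L != M), so D-series; mu = 8 gives D_8.

D_8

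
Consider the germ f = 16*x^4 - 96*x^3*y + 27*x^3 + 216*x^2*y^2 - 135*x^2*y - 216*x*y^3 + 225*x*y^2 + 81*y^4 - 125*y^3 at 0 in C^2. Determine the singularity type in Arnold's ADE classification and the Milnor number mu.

Type E6, Milnor number mu = 6.

The Hessian of f at 0 has rank 0. Corank 2; j^3 = (3*x - 5*y)^3 is a perfect cube, so E-series; the 4-jet and mu = 6 give E_6.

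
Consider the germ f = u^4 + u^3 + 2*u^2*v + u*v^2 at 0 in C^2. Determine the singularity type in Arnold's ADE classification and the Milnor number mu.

The Hessian of f at 0 is [[0, 0], [0, 0]] with rank 0, so corank 2. A Groebner basis of the Jacobian ideal J(f) in C{u,v} is {u*v^2 + u*v/4 + v^2/4, -u*v/4 + v^3 - v^2/4, u^2 + u*v}; counting standard monomials gives mu = 5. Corank 2; j^3 = u*(u + v)^2 has shape L^2 M (L != M), so D-series; mu = 5 gives D_5.

Type D_5, Milnor number mu = 5.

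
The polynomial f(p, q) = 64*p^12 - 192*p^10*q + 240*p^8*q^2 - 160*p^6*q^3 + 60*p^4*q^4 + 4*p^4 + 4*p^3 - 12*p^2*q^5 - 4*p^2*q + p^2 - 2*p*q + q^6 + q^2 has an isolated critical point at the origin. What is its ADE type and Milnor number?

The Hessian of f at 0 has rank 1. Corank 1: A-series; mu = 5 gives A_5.

Type A5, Milnor number mu = 5.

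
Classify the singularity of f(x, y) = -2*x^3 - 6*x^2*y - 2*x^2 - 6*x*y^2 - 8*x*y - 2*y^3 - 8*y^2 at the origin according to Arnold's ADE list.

A_2

The Hessian of f at 0 has rank 1. Corank 1: A-series; mu = 2 gives A_2.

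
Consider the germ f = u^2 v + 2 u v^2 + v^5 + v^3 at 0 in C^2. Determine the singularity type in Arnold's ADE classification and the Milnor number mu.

Type D6, Milnor number mu = 6.

The Hessian of f at 0 is [[0, 0], [0, 0]] with rank 0, so corank 2. A Groebner basis of the Jacobian ideal J(f) in C{u,v} is {u^2/5 + v^4 - v^2/5, u^3 + v^3, u*v + v^2}; counting standard monomials gives mu = 6. Corank 2; j^3 = v*(u + v)^2 has shape L^2 M (L != M), so D-series; mu = 6 gives D_6.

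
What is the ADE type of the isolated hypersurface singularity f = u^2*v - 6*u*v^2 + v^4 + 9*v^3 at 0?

D_5

The Hessian of f at 0 is [[0, 0], [0, 0]] with rank 0, so corank 2. A Groebner basis of the Jacobian ideal J(f) in C{u,v} is {u^3 + 27*u^2/4 - 243*v^2/4, u^2/4 + v^3 - 9*v^2/4, u*v - 3*v^2}; counting standard monomials gives mu = 5. Corank 2; j^3 = v*(u - 3*v)^2 has shape L^2 M (L != M), so D-series; mu = 5 gives D_5.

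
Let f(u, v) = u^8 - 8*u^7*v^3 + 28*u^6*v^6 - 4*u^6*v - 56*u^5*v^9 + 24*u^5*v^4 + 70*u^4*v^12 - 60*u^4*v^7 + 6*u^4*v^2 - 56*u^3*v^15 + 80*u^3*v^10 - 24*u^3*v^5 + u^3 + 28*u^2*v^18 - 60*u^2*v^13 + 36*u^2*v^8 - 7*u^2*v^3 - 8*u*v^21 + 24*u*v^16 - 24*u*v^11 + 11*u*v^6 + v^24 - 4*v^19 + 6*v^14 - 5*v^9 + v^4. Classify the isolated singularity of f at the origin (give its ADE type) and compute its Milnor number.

The Hessian of f at 0 has rank 0. Corank 2; j^3 = u^3 is a perfect cube, so E-series; the 4-jet and mu = 6 give E_6.

Type E_6, Milnor number mu = 6.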